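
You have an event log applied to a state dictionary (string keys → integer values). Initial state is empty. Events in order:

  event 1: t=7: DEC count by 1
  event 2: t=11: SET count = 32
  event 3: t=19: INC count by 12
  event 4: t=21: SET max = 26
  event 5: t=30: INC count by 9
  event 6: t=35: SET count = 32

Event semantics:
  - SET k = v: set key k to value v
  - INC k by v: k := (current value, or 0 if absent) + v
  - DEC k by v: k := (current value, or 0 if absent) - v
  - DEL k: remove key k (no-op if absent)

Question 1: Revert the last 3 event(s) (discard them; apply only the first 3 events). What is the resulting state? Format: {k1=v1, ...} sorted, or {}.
Keep first 3 events (discard last 3):
  after event 1 (t=7: DEC count by 1): {count=-1}
  after event 2 (t=11: SET count = 32): {count=32}
  after event 3 (t=19: INC count by 12): {count=44}

Answer: {count=44}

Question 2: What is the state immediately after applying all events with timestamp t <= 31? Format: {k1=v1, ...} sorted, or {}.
Answer: {count=53, max=26}

Derivation:
Apply events with t <= 31 (5 events):
  after event 1 (t=7: DEC count by 1): {count=-1}
  after event 2 (t=11: SET count = 32): {count=32}
  after event 3 (t=19: INC count by 12): {count=44}
  after event 4 (t=21: SET max = 26): {count=44, max=26}
  after event 5 (t=30: INC count by 9): {count=53, max=26}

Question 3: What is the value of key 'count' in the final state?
Answer: 32

Derivation:
Track key 'count' through all 6 events:
  event 1 (t=7: DEC count by 1): count (absent) -> -1
  event 2 (t=11: SET count = 32): count -1 -> 32
  event 3 (t=19: INC count by 12): count 32 -> 44
  event 4 (t=21: SET max = 26): count unchanged
  event 5 (t=30: INC count by 9): count 44 -> 53
  event 6 (t=35: SET count = 32): count 53 -> 32
Final: count = 32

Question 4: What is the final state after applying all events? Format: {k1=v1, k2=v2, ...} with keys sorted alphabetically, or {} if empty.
  after event 1 (t=7: DEC count by 1): {count=-1}
  after event 2 (t=11: SET count = 32): {count=32}
  after event 3 (t=19: INC count by 12): {count=44}
  after event 4 (t=21: SET max = 26): {count=44, max=26}
  after event 5 (t=30: INC count by 9): {count=53, max=26}
  after event 6 (t=35: SET count = 32): {count=32, max=26}

Answer: {count=32, max=26}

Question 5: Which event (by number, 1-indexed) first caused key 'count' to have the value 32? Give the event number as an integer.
Looking for first event where count becomes 32:
  event 1: count = -1
  event 2: count -1 -> 32  <-- first match

Answer: 2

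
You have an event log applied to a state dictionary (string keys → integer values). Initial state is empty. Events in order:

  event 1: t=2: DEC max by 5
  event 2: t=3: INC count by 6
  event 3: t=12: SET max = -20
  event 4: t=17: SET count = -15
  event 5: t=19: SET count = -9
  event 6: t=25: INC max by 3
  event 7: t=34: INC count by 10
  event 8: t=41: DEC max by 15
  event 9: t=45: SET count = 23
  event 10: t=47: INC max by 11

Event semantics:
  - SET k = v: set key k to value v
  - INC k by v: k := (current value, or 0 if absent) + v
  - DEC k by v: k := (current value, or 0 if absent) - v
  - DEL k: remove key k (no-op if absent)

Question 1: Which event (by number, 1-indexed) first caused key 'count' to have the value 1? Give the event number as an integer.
Looking for first event where count becomes 1:
  event 2: count = 6
  event 3: count = 6
  event 4: count = -15
  event 5: count = -9
  event 6: count = -9
  event 7: count -9 -> 1  <-- first match

Answer: 7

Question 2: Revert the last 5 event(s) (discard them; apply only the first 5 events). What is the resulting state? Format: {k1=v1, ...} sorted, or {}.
Keep first 5 events (discard last 5):
  after event 1 (t=2: DEC max by 5): {max=-5}
  after event 2 (t=3: INC count by 6): {count=6, max=-5}
  after event 3 (t=12: SET max = -20): {count=6, max=-20}
  after event 4 (t=17: SET count = -15): {count=-15, max=-20}
  after event 5 (t=19: SET count = -9): {count=-9, max=-20}

Answer: {count=-9, max=-20}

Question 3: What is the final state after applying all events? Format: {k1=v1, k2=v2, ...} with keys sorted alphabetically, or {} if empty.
  after event 1 (t=2: DEC max by 5): {max=-5}
  after event 2 (t=3: INC count by 6): {count=6, max=-5}
  after event 3 (t=12: SET max = -20): {count=6, max=-20}
  after event 4 (t=17: SET count = -15): {count=-15, max=-20}
  after event 5 (t=19: SET count = -9): {count=-9, max=-20}
  after event 6 (t=25: INC max by 3): {count=-9, max=-17}
  after event 7 (t=34: INC count by 10): {count=1, max=-17}
  after event 8 (t=41: DEC max by 15): {count=1, max=-32}
  after event 9 (t=45: SET count = 23): {count=23, max=-32}
  after event 10 (t=47: INC max by 11): {count=23, max=-21}

Answer: {count=23, max=-21}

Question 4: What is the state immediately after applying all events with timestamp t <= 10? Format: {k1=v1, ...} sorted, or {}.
Apply events with t <= 10 (2 events):
  after event 1 (t=2: DEC max by 5): {max=-5}
  after event 2 (t=3: INC count by 6): {count=6, max=-5}

Answer: {count=6, max=-5}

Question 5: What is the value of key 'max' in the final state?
Track key 'max' through all 10 events:
  event 1 (t=2: DEC max by 5): max (absent) -> -5
  event 2 (t=3: INC count by 6): max unchanged
  event 3 (t=12: SET max = -20): max -5 -> -20
  event 4 (t=17: SET count = -15): max unchanged
  event 5 (t=19: SET count = -9): max unchanged
  event 6 (t=25: INC max by 3): max -20 -> -17
  event 7 (t=34: INC count by 10): max unchanged
  event 8 (t=41: DEC max by 15): max -17 -> -32
  event 9 (t=45: SET count = 23): max unchanged
  event 10 (t=47: INC max by 11): max -32 -> -21
Final: max = -21

Answer: -21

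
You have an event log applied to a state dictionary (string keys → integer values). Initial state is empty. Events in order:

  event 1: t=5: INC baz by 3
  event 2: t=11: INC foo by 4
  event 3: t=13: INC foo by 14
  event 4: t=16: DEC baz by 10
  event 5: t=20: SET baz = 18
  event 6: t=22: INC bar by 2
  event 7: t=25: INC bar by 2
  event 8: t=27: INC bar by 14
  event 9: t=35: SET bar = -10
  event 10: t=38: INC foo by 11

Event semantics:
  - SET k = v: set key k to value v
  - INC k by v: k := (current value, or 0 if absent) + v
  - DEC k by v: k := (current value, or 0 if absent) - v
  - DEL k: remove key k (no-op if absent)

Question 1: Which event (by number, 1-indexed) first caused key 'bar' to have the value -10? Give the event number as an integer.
Looking for first event where bar becomes -10:
  event 6: bar = 2
  event 7: bar = 4
  event 8: bar = 18
  event 9: bar 18 -> -10  <-- first match

Answer: 9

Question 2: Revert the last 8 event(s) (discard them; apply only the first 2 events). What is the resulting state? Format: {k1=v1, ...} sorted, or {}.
Keep first 2 events (discard last 8):
  after event 1 (t=5: INC baz by 3): {baz=3}
  after event 2 (t=11: INC foo by 4): {baz=3, foo=4}

Answer: {baz=3, foo=4}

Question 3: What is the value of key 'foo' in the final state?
Track key 'foo' through all 10 events:
  event 1 (t=5: INC baz by 3): foo unchanged
  event 2 (t=11: INC foo by 4): foo (absent) -> 4
  event 3 (t=13: INC foo by 14): foo 4 -> 18
  event 4 (t=16: DEC baz by 10): foo unchanged
  event 5 (t=20: SET baz = 18): foo unchanged
  event 6 (t=22: INC bar by 2): foo unchanged
  event 7 (t=25: INC bar by 2): foo unchanged
  event 8 (t=27: INC bar by 14): foo unchanged
  event 9 (t=35: SET bar = -10): foo unchanged
  event 10 (t=38: INC foo by 11): foo 18 -> 29
Final: foo = 29

Answer: 29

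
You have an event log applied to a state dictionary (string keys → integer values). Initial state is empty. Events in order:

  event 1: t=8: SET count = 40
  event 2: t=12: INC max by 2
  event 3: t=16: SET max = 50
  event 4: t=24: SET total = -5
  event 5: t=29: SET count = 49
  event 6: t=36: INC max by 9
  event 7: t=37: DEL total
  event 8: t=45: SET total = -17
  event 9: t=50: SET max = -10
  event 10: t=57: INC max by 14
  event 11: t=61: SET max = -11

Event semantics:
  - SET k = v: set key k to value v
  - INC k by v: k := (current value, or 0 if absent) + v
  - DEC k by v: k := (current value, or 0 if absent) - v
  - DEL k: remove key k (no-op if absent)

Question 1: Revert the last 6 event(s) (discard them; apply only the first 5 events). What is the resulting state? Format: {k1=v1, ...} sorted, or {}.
Answer: {count=49, max=50, total=-5}

Derivation:
Keep first 5 events (discard last 6):
  after event 1 (t=8: SET count = 40): {count=40}
  after event 2 (t=12: INC max by 2): {count=40, max=2}
  after event 3 (t=16: SET max = 50): {count=40, max=50}
  after event 4 (t=24: SET total = -5): {count=40, max=50, total=-5}
  after event 5 (t=29: SET count = 49): {count=49, max=50, total=-5}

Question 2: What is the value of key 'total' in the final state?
Answer: -17

Derivation:
Track key 'total' through all 11 events:
  event 1 (t=8: SET count = 40): total unchanged
  event 2 (t=12: INC max by 2): total unchanged
  event 3 (t=16: SET max = 50): total unchanged
  event 4 (t=24: SET total = -5): total (absent) -> -5
  event 5 (t=29: SET count = 49): total unchanged
  event 6 (t=36: INC max by 9): total unchanged
  event 7 (t=37: DEL total): total -5 -> (absent)
  event 8 (t=45: SET total = -17): total (absent) -> -17
  event 9 (t=50: SET max = -10): total unchanged
  event 10 (t=57: INC max by 14): total unchanged
  event 11 (t=61: SET max = -11): total unchanged
Final: total = -17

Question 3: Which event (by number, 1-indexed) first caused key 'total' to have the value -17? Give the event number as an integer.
Answer: 8

Derivation:
Looking for first event where total becomes -17:
  event 4: total = -5
  event 5: total = -5
  event 6: total = -5
  event 7: total = (absent)
  event 8: total (absent) -> -17  <-- first match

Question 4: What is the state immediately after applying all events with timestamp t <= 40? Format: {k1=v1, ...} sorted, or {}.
Apply events with t <= 40 (7 events):
  after event 1 (t=8: SET count = 40): {count=40}
  after event 2 (t=12: INC max by 2): {count=40, max=2}
  after event 3 (t=16: SET max = 50): {count=40, max=50}
  after event 4 (t=24: SET total = -5): {count=40, max=50, total=-5}
  after event 5 (t=29: SET count = 49): {count=49, max=50, total=-5}
  after event 6 (t=36: INC max by 9): {count=49, max=59, total=-5}
  after event 7 (t=37: DEL total): {count=49, max=59}

Answer: {count=49, max=59}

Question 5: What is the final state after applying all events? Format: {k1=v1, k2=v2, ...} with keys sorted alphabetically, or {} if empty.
Answer: {count=49, max=-11, total=-17}

Derivation:
  after event 1 (t=8: SET count = 40): {count=40}
  after event 2 (t=12: INC max by 2): {count=40, max=2}
  after event 3 (t=16: SET max = 50): {count=40, max=50}
  after event 4 (t=24: SET total = -5): {count=40, max=50, total=-5}
  after event 5 (t=29: SET count = 49): {count=49, max=50, total=-5}
  after event 6 (t=36: INC max by 9): {count=49, max=59, total=-5}
  after event 7 (t=37: DEL total): {count=49, max=59}
  after event 8 (t=45: SET total = -17): {count=49, max=59, total=-17}
  after event 9 (t=50: SET max = -10): {count=49, max=-10, total=-17}
  after event 10 (t=57: INC max by 14): {count=49, max=4, total=-17}
  after event 11 (t=61: SET max = -11): {count=49, max=-11, total=-17}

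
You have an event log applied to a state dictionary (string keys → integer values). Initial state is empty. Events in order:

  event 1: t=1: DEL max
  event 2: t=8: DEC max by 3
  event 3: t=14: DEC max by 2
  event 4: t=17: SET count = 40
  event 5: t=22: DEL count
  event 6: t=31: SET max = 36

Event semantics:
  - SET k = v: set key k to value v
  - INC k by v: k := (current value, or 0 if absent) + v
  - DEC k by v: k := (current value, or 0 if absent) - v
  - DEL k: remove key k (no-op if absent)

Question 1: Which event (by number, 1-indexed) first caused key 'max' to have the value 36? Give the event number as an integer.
Looking for first event where max becomes 36:
  event 2: max = -3
  event 3: max = -5
  event 4: max = -5
  event 5: max = -5
  event 6: max -5 -> 36  <-- first match

Answer: 6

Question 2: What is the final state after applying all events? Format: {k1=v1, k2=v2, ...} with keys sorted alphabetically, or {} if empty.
Answer: {max=36}

Derivation:
  after event 1 (t=1: DEL max): {}
  after event 2 (t=8: DEC max by 3): {max=-3}
  after event 3 (t=14: DEC max by 2): {max=-5}
  after event 4 (t=17: SET count = 40): {count=40, max=-5}
  after event 5 (t=22: DEL count): {max=-5}
  after event 6 (t=31: SET max = 36): {max=36}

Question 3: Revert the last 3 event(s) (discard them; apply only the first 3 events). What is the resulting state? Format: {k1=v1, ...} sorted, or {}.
Keep first 3 events (discard last 3):
  after event 1 (t=1: DEL max): {}
  after event 2 (t=8: DEC max by 3): {max=-3}
  after event 3 (t=14: DEC max by 2): {max=-5}

Answer: {max=-5}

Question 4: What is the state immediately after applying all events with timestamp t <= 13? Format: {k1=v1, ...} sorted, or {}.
Answer: {max=-3}

Derivation:
Apply events with t <= 13 (2 events):
  after event 1 (t=1: DEL max): {}
  after event 2 (t=8: DEC max by 3): {max=-3}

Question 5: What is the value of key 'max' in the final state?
Answer: 36

Derivation:
Track key 'max' through all 6 events:
  event 1 (t=1: DEL max): max (absent) -> (absent)
  event 2 (t=8: DEC max by 3): max (absent) -> -3
  event 3 (t=14: DEC max by 2): max -3 -> -5
  event 4 (t=17: SET count = 40): max unchanged
  event 5 (t=22: DEL count): max unchanged
  event 6 (t=31: SET max = 36): max -5 -> 36
Final: max = 36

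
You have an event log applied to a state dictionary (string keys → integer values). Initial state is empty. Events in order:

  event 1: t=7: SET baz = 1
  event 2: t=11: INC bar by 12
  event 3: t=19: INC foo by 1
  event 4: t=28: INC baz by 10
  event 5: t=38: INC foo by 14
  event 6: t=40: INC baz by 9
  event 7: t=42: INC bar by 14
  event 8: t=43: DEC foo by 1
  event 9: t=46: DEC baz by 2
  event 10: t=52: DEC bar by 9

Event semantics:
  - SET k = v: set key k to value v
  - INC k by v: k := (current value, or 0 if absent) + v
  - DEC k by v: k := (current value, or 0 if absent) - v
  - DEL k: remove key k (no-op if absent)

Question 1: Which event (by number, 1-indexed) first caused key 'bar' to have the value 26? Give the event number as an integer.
Answer: 7

Derivation:
Looking for first event where bar becomes 26:
  event 2: bar = 12
  event 3: bar = 12
  event 4: bar = 12
  event 5: bar = 12
  event 6: bar = 12
  event 7: bar 12 -> 26  <-- first match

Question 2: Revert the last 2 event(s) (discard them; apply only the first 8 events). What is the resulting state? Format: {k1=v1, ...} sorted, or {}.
Keep first 8 events (discard last 2):
  after event 1 (t=7: SET baz = 1): {baz=1}
  after event 2 (t=11: INC bar by 12): {bar=12, baz=1}
  after event 3 (t=19: INC foo by 1): {bar=12, baz=1, foo=1}
  after event 4 (t=28: INC baz by 10): {bar=12, baz=11, foo=1}
  after event 5 (t=38: INC foo by 14): {bar=12, baz=11, foo=15}
  after event 6 (t=40: INC baz by 9): {bar=12, baz=20, foo=15}
  after event 7 (t=42: INC bar by 14): {bar=26, baz=20, foo=15}
  after event 8 (t=43: DEC foo by 1): {bar=26, baz=20, foo=14}

Answer: {bar=26, baz=20, foo=14}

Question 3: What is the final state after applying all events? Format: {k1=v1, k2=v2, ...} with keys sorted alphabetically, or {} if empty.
Answer: {bar=17, baz=18, foo=14}

Derivation:
  after event 1 (t=7: SET baz = 1): {baz=1}
  after event 2 (t=11: INC bar by 12): {bar=12, baz=1}
  after event 3 (t=19: INC foo by 1): {bar=12, baz=1, foo=1}
  after event 4 (t=28: INC baz by 10): {bar=12, baz=11, foo=1}
  after event 5 (t=38: INC foo by 14): {bar=12, baz=11, foo=15}
  after event 6 (t=40: INC baz by 9): {bar=12, baz=20, foo=15}
  after event 7 (t=42: INC bar by 14): {bar=26, baz=20, foo=15}
  after event 8 (t=43: DEC foo by 1): {bar=26, baz=20, foo=14}
  after event 9 (t=46: DEC baz by 2): {bar=26, baz=18, foo=14}
  after event 10 (t=52: DEC bar by 9): {bar=17, baz=18, foo=14}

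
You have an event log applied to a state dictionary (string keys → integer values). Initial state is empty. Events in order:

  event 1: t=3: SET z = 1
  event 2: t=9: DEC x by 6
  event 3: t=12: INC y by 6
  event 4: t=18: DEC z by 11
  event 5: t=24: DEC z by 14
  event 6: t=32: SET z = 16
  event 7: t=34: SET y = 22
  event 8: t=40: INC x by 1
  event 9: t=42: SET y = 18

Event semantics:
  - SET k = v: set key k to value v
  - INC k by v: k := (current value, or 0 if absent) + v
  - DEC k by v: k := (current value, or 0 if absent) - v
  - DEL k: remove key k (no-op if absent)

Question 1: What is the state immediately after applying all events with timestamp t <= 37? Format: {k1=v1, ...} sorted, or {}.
Answer: {x=-6, y=22, z=16}

Derivation:
Apply events with t <= 37 (7 events):
  after event 1 (t=3: SET z = 1): {z=1}
  after event 2 (t=9: DEC x by 6): {x=-6, z=1}
  after event 3 (t=12: INC y by 6): {x=-6, y=6, z=1}
  after event 4 (t=18: DEC z by 11): {x=-6, y=6, z=-10}
  after event 5 (t=24: DEC z by 14): {x=-6, y=6, z=-24}
  after event 6 (t=32: SET z = 16): {x=-6, y=6, z=16}
  after event 7 (t=34: SET y = 22): {x=-6, y=22, z=16}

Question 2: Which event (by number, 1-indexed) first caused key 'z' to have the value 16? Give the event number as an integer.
Answer: 6

Derivation:
Looking for first event where z becomes 16:
  event 1: z = 1
  event 2: z = 1
  event 3: z = 1
  event 4: z = -10
  event 5: z = -24
  event 6: z -24 -> 16  <-- first match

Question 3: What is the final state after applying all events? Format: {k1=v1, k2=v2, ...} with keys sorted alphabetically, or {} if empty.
  after event 1 (t=3: SET z = 1): {z=1}
  after event 2 (t=9: DEC x by 6): {x=-6, z=1}
  after event 3 (t=12: INC y by 6): {x=-6, y=6, z=1}
  after event 4 (t=18: DEC z by 11): {x=-6, y=6, z=-10}
  after event 5 (t=24: DEC z by 14): {x=-6, y=6, z=-24}
  after event 6 (t=32: SET z = 16): {x=-6, y=6, z=16}
  after event 7 (t=34: SET y = 22): {x=-6, y=22, z=16}
  after event 8 (t=40: INC x by 1): {x=-5, y=22, z=16}
  after event 9 (t=42: SET y = 18): {x=-5, y=18, z=16}

Answer: {x=-5, y=18, z=16}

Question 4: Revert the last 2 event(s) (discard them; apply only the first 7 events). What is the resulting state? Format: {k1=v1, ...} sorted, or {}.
Answer: {x=-6, y=22, z=16}

Derivation:
Keep first 7 events (discard last 2):
  after event 1 (t=3: SET z = 1): {z=1}
  after event 2 (t=9: DEC x by 6): {x=-6, z=1}
  after event 3 (t=12: INC y by 6): {x=-6, y=6, z=1}
  after event 4 (t=18: DEC z by 11): {x=-6, y=6, z=-10}
  after event 5 (t=24: DEC z by 14): {x=-6, y=6, z=-24}
  after event 6 (t=32: SET z = 16): {x=-6, y=6, z=16}
  after event 7 (t=34: SET y = 22): {x=-6, y=22, z=16}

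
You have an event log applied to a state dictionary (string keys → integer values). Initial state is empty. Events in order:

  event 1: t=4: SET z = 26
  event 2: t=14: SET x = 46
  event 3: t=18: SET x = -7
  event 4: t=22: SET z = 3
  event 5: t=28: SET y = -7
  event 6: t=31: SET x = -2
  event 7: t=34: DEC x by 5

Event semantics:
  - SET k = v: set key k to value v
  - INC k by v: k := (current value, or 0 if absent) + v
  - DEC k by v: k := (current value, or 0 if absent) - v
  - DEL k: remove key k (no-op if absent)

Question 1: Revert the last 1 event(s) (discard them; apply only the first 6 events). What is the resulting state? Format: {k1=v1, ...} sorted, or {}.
Answer: {x=-2, y=-7, z=3}

Derivation:
Keep first 6 events (discard last 1):
  after event 1 (t=4: SET z = 26): {z=26}
  after event 2 (t=14: SET x = 46): {x=46, z=26}
  after event 3 (t=18: SET x = -7): {x=-7, z=26}
  after event 4 (t=22: SET z = 3): {x=-7, z=3}
  after event 5 (t=28: SET y = -7): {x=-7, y=-7, z=3}
  after event 6 (t=31: SET x = -2): {x=-2, y=-7, z=3}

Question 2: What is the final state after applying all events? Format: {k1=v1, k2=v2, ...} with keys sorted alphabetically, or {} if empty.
  after event 1 (t=4: SET z = 26): {z=26}
  after event 2 (t=14: SET x = 46): {x=46, z=26}
  after event 3 (t=18: SET x = -7): {x=-7, z=26}
  after event 4 (t=22: SET z = 3): {x=-7, z=3}
  after event 5 (t=28: SET y = -7): {x=-7, y=-7, z=3}
  after event 6 (t=31: SET x = -2): {x=-2, y=-7, z=3}
  after event 7 (t=34: DEC x by 5): {x=-7, y=-7, z=3}

Answer: {x=-7, y=-7, z=3}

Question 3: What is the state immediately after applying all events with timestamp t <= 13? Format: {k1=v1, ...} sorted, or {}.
Apply events with t <= 13 (1 events):
  after event 1 (t=4: SET z = 26): {z=26}

Answer: {z=26}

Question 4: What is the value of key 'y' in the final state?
Answer: -7

Derivation:
Track key 'y' through all 7 events:
  event 1 (t=4: SET z = 26): y unchanged
  event 2 (t=14: SET x = 46): y unchanged
  event 3 (t=18: SET x = -7): y unchanged
  event 4 (t=22: SET z = 3): y unchanged
  event 5 (t=28: SET y = -7): y (absent) -> -7
  event 6 (t=31: SET x = -2): y unchanged
  event 7 (t=34: DEC x by 5): y unchanged
Final: y = -7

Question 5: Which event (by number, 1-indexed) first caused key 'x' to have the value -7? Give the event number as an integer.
Answer: 3

Derivation:
Looking for first event where x becomes -7:
  event 2: x = 46
  event 3: x 46 -> -7  <-- first match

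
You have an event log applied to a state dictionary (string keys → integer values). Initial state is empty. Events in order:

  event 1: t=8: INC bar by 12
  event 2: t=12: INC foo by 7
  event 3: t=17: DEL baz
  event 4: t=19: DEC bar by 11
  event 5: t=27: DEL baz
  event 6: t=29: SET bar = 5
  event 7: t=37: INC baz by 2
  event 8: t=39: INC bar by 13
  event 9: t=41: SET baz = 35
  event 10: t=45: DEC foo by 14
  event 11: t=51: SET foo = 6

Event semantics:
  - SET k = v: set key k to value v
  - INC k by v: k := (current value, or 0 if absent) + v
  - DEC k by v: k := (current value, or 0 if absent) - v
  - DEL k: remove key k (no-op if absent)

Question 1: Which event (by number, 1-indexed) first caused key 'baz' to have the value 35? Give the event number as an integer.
Looking for first event where baz becomes 35:
  event 7: baz = 2
  event 8: baz = 2
  event 9: baz 2 -> 35  <-- first match

Answer: 9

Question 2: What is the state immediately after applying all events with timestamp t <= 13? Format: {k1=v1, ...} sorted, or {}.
Apply events with t <= 13 (2 events):
  after event 1 (t=8: INC bar by 12): {bar=12}
  after event 2 (t=12: INC foo by 7): {bar=12, foo=7}

Answer: {bar=12, foo=7}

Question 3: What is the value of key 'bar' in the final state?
Answer: 18

Derivation:
Track key 'bar' through all 11 events:
  event 1 (t=8: INC bar by 12): bar (absent) -> 12
  event 2 (t=12: INC foo by 7): bar unchanged
  event 3 (t=17: DEL baz): bar unchanged
  event 4 (t=19: DEC bar by 11): bar 12 -> 1
  event 5 (t=27: DEL baz): bar unchanged
  event 6 (t=29: SET bar = 5): bar 1 -> 5
  event 7 (t=37: INC baz by 2): bar unchanged
  event 8 (t=39: INC bar by 13): bar 5 -> 18
  event 9 (t=41: SET baz = 35): bar unchanged
  event 10 (t=45: DEC foo by 14): bar unchanged
  event 11 (t=51: SET foo = 6): bar unchanged
Final: bar = 18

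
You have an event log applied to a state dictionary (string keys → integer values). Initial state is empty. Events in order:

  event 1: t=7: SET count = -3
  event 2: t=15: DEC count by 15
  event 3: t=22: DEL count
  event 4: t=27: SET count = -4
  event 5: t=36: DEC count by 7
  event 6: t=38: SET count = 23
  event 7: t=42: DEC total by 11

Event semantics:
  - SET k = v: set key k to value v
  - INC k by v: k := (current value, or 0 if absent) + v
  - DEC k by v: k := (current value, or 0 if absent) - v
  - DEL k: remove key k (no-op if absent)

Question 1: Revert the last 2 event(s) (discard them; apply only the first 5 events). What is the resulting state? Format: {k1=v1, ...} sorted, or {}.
Keep first 5 events (discard last 2):
  after event 1 (t=7: SET count = -3): {count=-3}
  after event 2 (t=15: DEC count by 15): {count=-18}
  after event 3 (t=22: DEL count): {}
  after event 4 (t=27: SET count = -4): {count=-4}
  after event 5 (t=36: DEC count by 7): {count=-11}

Answer: {count=-11}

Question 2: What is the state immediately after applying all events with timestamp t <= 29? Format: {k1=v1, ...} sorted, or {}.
Apply events with t <= 29 (4 events):
  after event 1 (t=7: SET count = -3): {count=-3}
  after event 2 (t=15: DEC count by 15): {count=-18}
  after event 3 (t=22: DEL count): {}
  after event 4 (t=27: SET count = -4): {count=-4}

Answer: {count=-4}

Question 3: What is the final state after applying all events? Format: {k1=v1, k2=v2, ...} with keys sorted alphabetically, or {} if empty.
Answer: {count=23, total=-11}

Derivation:
  after event 1 (t=7: SET count = -3): {count=-3}
  after event 2 (t=15: DEC count by 15): {count=-18}
  after event 3 (t=22: DEL count): {}
  after event 4 (t=27: SET count = -4): {count=-4}
  after event 5 (t=36: DEC count by 7): {count=-11}
  after event 6 (t=38: SET count = 23): {count=23}
  after event 7 (t=42: DEC total by 11): {count=23, total=-11}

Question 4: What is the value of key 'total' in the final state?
Answer: -11

Derivation:
Track key 'total' through all 7 events:
  event 1 (t=7: SET count = -3): total unchanged
  event 2 (t=15: DEC count by 15): total unchanged
  event 3 (t=22: DEL count): total unchanged
  event 4 (t=27: SET count = -4): total unchanged
  event 5 (t=36: DEC count by 7): total unchanged
  event 6 (t=38: SET count = 23): total unchanged
  event 7 (t=42: DEC total by 11): total (absent) -> -11
Final: total = -11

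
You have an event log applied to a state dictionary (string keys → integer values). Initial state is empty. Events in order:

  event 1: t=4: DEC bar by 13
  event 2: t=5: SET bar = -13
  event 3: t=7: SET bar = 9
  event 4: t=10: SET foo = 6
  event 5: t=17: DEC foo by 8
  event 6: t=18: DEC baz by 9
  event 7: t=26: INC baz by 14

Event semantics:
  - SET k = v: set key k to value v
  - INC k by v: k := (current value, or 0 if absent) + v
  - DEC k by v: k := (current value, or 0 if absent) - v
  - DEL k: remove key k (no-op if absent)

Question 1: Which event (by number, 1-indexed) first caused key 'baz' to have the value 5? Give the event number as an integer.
Looking for first event where baz becomes 5:
  event 6: baz = -9
  event 7: baz -9 -> 5  <-- first match

Answer: 7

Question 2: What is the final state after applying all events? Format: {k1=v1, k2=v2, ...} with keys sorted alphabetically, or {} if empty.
  after event 1 (t=4: DEC bar by 13): {bar=-13}
  after event 2 (t=5: SET bar = -13): {bar=-13}
  after event 3 (t=7: SET bar = 9): {bar=9}
  after event 4 (t=10: SET foo = 6): {bar=9, foo=6}
  after event 5 (t=17: DEC foo by 8): {bar=9, foo=-2}
  after event 6 (t=18: DEC baz by 9): {bar=9, baz=-9, foo=-2}
  after event 7 (t=26: INC baz by 14): {bar=9, baz=5, foo=-2}

Answer: {bar=9, baz=5, foo=-2}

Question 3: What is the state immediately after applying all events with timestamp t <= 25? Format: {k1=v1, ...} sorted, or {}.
Apply events with t <= 25 (6 events):
  after event 1 (t=4: DEC bar by 13): {bar=-13}
  after event 2 (t=5: SET bar = -13): {bar=-13}
  after event 3 (t=7: SET bar = 9): {bar=9}
  after event 4 (t=10: SET foo = 6): {bar=9, foo=6}
  after event 5 (t=17: DEC foo by 8): {bar=9, foo=-2}
  after event 6 (t=18: DEC baz by 9): {bar=9, baz=-9, foo=-2}

Answer: {bar=9, baz=-9, foo=-2}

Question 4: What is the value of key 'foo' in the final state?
Answer: -2

Derivation:
Track key 'foo' through all 7 events:
  event 1 (t=4: DEC bar by 13): foo unchanged
  event 2 (t=5: SET bar = -13): foo unchanged
  event 3 (t=7: SET bar = 9): foo unchanged
  event 4 (t=10: SET foo = 6): foo (absent) -> 6
  event 5 (t=17: DEC foo by 8): foo 6 -> -2
  event 6 (t=18: DEC baz by 9): foo unchanged
  event 7 (t=26: INC baz by 14): foo unchanged
Final: foo = -2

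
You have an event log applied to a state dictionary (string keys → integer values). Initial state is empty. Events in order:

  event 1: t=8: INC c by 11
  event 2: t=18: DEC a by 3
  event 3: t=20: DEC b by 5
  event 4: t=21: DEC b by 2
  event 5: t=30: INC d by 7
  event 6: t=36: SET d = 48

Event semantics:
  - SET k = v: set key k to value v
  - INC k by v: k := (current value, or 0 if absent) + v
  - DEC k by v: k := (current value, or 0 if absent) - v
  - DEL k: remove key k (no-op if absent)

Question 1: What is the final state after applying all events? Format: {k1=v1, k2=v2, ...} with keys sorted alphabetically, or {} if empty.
Answer: {a=-3, b=-7, c=11, d=48}

Derivation:
  after event 1 (t=8: INC c by 11): {c=11}
  after event 2 (t=18: DEC a by 3): {a=-3, c=11}
  after event 3 (t=20: DEC b by 5): {a=-3, b=-5, c=11}
  after event 4 (t=21: DEC b by 2): {a=-3, b=-7, c=11}
  after event 5 (t=30: INC d by 7): {a=-3, b=-7, c=11, d=7}
  after event 6 (t=36: SET d = 48): {a=-3, b=-7, c=11, d=48}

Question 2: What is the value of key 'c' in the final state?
Track key 'c' through all 6 events:
  event 1 (t=8: INC c by 11): c (absent) -> 11
  event 2 (t=18: DEC a by 3): c unchanged
  event 3 (t=20: DEC b by 5): c unchanged
  event 4 (t=21: DEC b by 2): c unchanged
  event 5 (t=30: INC d by 7): c unchanged
  event 6 (t=36: SET d = 48): c unchanged
Final: c = 11

Answer: 11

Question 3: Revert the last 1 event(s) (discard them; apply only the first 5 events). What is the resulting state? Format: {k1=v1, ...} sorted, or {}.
Keep first 5 events (discard last 1):
  after event 1 (t=8: INC c by 11): {c=11}
  after event 2 (t=18: DEC a by 3): {a=-3, c=11}
  after event 3 (t=20: DEC b by 5): {a=-3, b=-5, c=11}
  after event 4 (t=21: DEC b by 2): {a=-3, b=-7, c=11}
  after event 5 (t=30: INC d by 7): {a=-3, b=-7, c=11, d=7}

Answer: {a=-3, b=-7, c=11, d=7}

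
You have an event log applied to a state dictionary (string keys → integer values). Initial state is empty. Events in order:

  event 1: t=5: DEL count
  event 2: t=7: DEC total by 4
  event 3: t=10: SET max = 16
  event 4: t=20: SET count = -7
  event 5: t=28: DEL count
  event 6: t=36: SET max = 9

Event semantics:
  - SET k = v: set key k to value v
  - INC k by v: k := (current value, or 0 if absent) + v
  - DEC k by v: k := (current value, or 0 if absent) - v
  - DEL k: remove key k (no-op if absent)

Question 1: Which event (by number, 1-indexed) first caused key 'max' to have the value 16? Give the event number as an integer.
Looking for first event where max becomes 16:
  event 3: max (absent) -> 16  <-- first match

Answer: 3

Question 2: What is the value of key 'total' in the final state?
Track key 'total' through all 6 events:
  event 1 (t=5: DEL count): total unchanged
  event 2 (t=7: DEC total by 4): total (absent) -> -4
  event 3 (t=10: SET max = 16): total unchanged
  event 4 (t=20: SET count = -7): total unchanged
  event 5 (t=28: DEL count): total unchanged
  event 6 (t=36: SET max = 9): total unchanged
Final: total = -4

Answer: -4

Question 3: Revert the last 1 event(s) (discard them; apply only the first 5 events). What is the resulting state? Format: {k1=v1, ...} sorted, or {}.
Answer: {max=16, total=-4}

Derivation:
Keep first 5 events (discard last 1):
  after event 1 (t=5: DEL count): {}
  after event 2 (t=7: DEC total by 4): {total=-4}
  after event 3 (t=10: SET max = 16): {max=16, total=-4}
  after event 4 (t=20: SET count = -7): {count=-7, max=16, total=-4}
  after event 5 (t=28: DEL count): {max=16, total=-4}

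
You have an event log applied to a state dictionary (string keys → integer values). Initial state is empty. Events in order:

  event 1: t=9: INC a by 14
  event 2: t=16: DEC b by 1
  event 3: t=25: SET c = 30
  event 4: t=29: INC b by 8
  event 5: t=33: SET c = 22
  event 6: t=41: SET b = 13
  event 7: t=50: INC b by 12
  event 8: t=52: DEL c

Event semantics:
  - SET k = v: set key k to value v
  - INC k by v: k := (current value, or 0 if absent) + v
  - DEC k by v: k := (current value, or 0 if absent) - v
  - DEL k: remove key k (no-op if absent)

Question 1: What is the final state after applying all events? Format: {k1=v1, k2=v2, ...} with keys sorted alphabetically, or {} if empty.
  after event 1 (t=9: INC a by 14): {a=14}
  after event 2 (t=16: DEC b by 1): {a=14, b=-1}
  after event 3 (t=25: SET c = 30): {a=14, b=-1, c=30}
  after event 4 (t=29: INC b by 8): {a=14, b=7, c=30}
  after event 5 (t=33: SET c = 22): {a=14, b=7, c=22}
  after event 6 (t=41: SET b = 13): {a=14, b=13, c=22}
  after event 7 (t=50: INC b by 12): {a=14, b=25, c=22}
  after event 8 (t=52: DEL c): {a=14, b=25}

Answer: {a=14, b=25}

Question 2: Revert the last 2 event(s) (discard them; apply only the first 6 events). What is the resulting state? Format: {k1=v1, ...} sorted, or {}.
Keep first 6 events (discard last 2):
  after event 1 (t=9: INC a by 14): {a=14}
  after event 2 (t=16: DEC b by 1): {a=14, b=-1}
  after event 3 (t=25: SET c = 30): {a=14, b=-1, c=30}
  after event 4 (t=29: INC b by 8): {a=14, b=7, c=30}
  after event 5 (t=33: SET c = 22): {a=14, b=7, c=22}
  after event 6 (t=41: SET b = 13): {a=14, b=13, c=22}

Answer: {a=14, b=13, c=22}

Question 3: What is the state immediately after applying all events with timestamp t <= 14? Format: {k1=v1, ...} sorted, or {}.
Answer: {a=14}

Derivation:
Apply events with t <= 14 (1 events):
  after event 1 (t=9: INC a by 14): {a=14}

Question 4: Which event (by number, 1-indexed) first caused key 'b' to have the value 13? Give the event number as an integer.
Looking for first event where b becomes 13:
  event 2: b = -1
  event 3: b = -1
  event 4: b = 7
  event 5: b = 7
  event 6: b 7 -> 13  <-- first match

Answer: 6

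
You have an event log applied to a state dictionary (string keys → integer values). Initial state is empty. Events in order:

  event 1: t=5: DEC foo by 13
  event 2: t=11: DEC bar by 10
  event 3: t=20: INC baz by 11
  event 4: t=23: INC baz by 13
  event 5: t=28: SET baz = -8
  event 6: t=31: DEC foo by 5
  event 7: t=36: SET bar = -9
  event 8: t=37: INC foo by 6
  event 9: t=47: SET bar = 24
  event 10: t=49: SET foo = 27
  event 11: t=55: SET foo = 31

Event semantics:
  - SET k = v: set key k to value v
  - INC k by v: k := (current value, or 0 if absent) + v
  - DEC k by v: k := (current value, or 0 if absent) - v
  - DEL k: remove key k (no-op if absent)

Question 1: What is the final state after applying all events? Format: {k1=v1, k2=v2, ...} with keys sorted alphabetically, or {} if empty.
Answer: {bar=24, baz=-8, foo=31}

Derivation:
  after event 1 (t=5: DEC foo by 13): {foo=-13}
  after event 2 (t=11: DEC bar by 10): {bar=-10, foo=-13}
  after event 3 (t=20: INC baz by 11): {bar=-10, baz=11, foo=-13}
  after event 4 (t=23: INC baz by 13): {bar=-10, baz=24, foo=-13}
  after event 5 (t=28: SET baz = -8): {bar=-10, baz=-8, foo=-13}
  after event 6 (t=31: DEC foo by 5): {bar=-10, baz=-8, foo=-18}
  after event 7 (t=36: SET bar = -9): {bar=-9, baz=-8, foo=-18}
  after event 8 (t=37: INC foo by 6): {bar=-9, baz=-8, foo=-12}
  after event 9 (t=47: SET bar = 24): {bar=24, baz=-8, foo=-12}
  after event 10 (t=49: SET foo = 27): {bar=24, baz=-8, foo=27}
  after event 11 (t=55: SET foo = 31): {bar=24, baz=-8, foo=31}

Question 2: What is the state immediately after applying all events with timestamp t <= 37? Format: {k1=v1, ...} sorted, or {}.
Apply events with t <= 37 (8 events):
  after event 1 (t=5: DEC foo by 13): {foo=-13}
  after event 2 (t=11: DEC bar by 10): {bar=-10, foo=-13}
  after event 3 (t=20: INC baz by 11): {bar=-10, baz=11, foo=-13}
  after event 4 (t=23: INC baz by 13): {bar=-10, baz=24, foo=-13}
  after event 5 (t=28: SET baz = -8): {bar=-10, baz=-8, foo=-13}
  after event 6 (t=31: DEC foo by 5): {bar=-10, baz=-8, foo=-18}
  after event 7 (t=36: SET bar = -9): {bar=-9, baz=-8, foo=-18}
  after event 8 (t=37: INC foo by 6): {bar=-9, baz=-8, foo=-12}

Answer: {bar=-9, baz=-8, foo=-12}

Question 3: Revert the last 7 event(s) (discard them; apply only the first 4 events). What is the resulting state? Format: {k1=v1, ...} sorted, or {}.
Keep first 4 events (discard last 7):
  after event 1 (t=5: DEC foo by 13): {foo=-13}
  after event 2 (t=11: DEC bar by 10): {bar=-10, foo=-13}
  after event 3 (t=20: INC baz by 11): {bar=-10, baz=11, foo=-13}
  after event 4 (t=23: INC baz by 13): {bar=-10, baz=24, foo=-13}

Answer: {bar=-10, baz=24, foo=-13}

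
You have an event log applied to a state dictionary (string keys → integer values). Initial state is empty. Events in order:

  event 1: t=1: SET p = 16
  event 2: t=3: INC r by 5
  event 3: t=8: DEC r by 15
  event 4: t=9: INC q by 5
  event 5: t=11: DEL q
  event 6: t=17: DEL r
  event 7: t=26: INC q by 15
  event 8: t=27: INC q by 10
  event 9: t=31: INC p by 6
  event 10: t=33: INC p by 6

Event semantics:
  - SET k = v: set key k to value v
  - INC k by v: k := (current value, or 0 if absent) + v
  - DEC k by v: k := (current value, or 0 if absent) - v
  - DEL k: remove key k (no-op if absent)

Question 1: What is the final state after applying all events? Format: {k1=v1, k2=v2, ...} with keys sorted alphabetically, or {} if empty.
  after event 1 (t=1: SET p = 16): {p=16}
  after event 2 (t=3: INC r by 5): {p=16, r=5}
  after event 3 (t=8: DEC r by 15): {p=16, r=-10}
  after event 4 (t=9: INC q by 5): {p=16, q=5, r=-10}
  after event 5 (t=11: DEL q): {p=16, r=-10}
  after event 6 (t=17: DEL r): {p=16}
  after event 7 (t=26: INC q by 15): {p=16, q=15}
  after event 8 (t=27: INC q by 10): {p=16, q=25}
  after event 9 (t=31: INC p by 6): {p=22, q=25}
  after event 10 (t=33: INC p by 6): {p=28, q=25}

Answer: {p=28, q=25}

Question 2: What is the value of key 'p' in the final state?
Answer: 28

Derivation:
Track key 'p' through all 10 events:
  event 1 (t=1: SET p = 16): p (absent) -> 16
  event 2 (t=3: INC r by 5): p unchanged
  event 3 (t=8: DEC r by 15): p unchanged
  event 4 (t=9: INC q by 5): p unchanged
  event 5 (t=11: DEL q): p unchanged
  event 6 (t=17: DEL r): p unchanged
  event 7 (t=26: INC q by 15): p unchanged
  event 8 (t=27: INC q by 10): p unchanged
  event 9 (t=31: INC p by 6): p 16 -> 22
  event 10 (t=33: INC p by 6): p 22 -> 28
Final: p = 28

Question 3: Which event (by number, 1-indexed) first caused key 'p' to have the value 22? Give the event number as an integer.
Looking for first event where p becomes 22:
  event 1: p = 16
  event 2: p = 16
  event 3: p = 16
  event 4: p = 16
  event 5: p = 16
  event 6: p = 16
  event 7: p = 16
  event 8: p = 16
  event 9: p 16 -> 22  <-- first match

Answer: 9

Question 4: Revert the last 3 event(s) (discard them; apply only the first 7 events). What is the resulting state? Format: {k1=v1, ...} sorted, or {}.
Answer: {p=16, q=15}

Derivation:
Keep first 7 events (discard last 3):
  after event 1 (t=1: SET p = 16): {p=16}
  after event 2 (t=3: INC r by 5): {p=16, r=5}
  after event 3 (t=8: DEC r by 15): {p=16, r=-10}
  after event 4 (t=9: INC q by 5): {p=16, q=5, r=-10}
  after event 5 (t=11: DEL q): {p=16, r=-10}
  after event 6 (t=17: DEL r): {p=16}
  after event 7 (t=26: INC q by 15): {p=16, q=15}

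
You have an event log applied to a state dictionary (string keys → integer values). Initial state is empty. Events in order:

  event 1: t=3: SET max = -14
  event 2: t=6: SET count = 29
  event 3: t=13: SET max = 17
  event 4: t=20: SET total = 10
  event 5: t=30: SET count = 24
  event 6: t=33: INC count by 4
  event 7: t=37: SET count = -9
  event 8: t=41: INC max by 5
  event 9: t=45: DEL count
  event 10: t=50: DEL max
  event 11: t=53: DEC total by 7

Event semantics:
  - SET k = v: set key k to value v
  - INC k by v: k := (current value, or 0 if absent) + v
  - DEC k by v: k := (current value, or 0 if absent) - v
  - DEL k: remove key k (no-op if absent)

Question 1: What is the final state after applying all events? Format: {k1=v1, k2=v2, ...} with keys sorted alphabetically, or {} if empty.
  after event 1 (t=3: SET max = -14): {max=-14}
  after event 2 (t=6: SET count = 29): {count=29, max=-14}
  after event 3 (t=13: SET max = 17): {count=29, max=17}
  after event 4 (t=20: SET total = 10): {count=29, max=17, total=10}
  after event 5 (t=30: SET count = 24): {count=24, max=17, total=10}
  after event 6 (t=33: INC count by 4): {count=28, max=17, total=10}
  after event 7 (t=37: SET count = -9): {count=-9, max=17, total=10}
  after event 8 (t=41: INC max by 5): {count=-9, max=22, total=10}
  after event 9 (t=45: DEL count): {max=22, total=10}
  after event 10 (t=50: DEL max): {total=10}
  after event 11 (t=53: DEC total by 7): {total=3}

Answer: {total=3}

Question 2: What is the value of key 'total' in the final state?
Answer: 3

Derivation:
Track key 'total' through all 11 events:
  event 1 (t=3: SET max = -14): total unchanged
  event 2 (t=6: SET count = 29): total unchanged
  event 3 (t=13: SET max = 17): total unchanged
  event 4 (t=20: SET total = 10): total (absent) -> 10
  event 5 (t=30: SET count = 24): total unchanged
  event 6 (t=33: INC count by 4): total unchanged
  event 7 (t=37: SET count = -9): total unchanged
  event 8 (t=41: INC max by 5): total unchanged
  event 9 (t=45: DEL count): total unchanged
  event 10 (t=50: DEL max): total unchanged
  event 11 (t=53: DEC total by 7): total 10 -> 3
Final: total = 3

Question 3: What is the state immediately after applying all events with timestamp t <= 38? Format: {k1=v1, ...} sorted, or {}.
Answer: {count=-9, max=17, total=10}

Derivation:
Apply events with t <= 38 (7 events):
  after event 1 (t=3: SET max = -14): {max=-14}
  after event 2 (t=6: SET count = 29): {count=29, max=-14}
  after event 3 (t=13: SET max = 17): {count=29, max=17}
  after event 4 (t=20: SET total = 10): {count=29, max=17, total=10}
  after event 5 (t=30: SET count = 24): {count=24, max=17, total=10}
  after event 6 (t=33: INC count by 4): {count=28, max=17, total=10}
  after event 7 (t=37: SET count = -9): {count=-9, max=17, total=10}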